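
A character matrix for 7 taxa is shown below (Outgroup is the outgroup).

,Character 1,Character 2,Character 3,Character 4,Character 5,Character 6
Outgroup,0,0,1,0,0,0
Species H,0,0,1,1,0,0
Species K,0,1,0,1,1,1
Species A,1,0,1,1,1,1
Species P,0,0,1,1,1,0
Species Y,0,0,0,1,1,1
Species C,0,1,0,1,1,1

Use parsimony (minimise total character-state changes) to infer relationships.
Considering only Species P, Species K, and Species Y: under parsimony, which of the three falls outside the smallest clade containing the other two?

Character polarity is set by the outgroup: the derived state is whichever differs from the outgroup's state, so for Character 3 the derived state is '0', and for the remaining characters it is '1'.
Character 1: derived state '1' in Species A only — an autapomorphy, so it tells us nothing about relationships among taxa.
Only Species C and Species K show the derived state '1' for Character 2, supporting them as a clade.
Only Species C, Species K, and Species Y show the derived state '0' for Character 3, supporting them as a clade.
All ingroup taxa share the derived state '1' for Character 4; it defines the ingroup but does not resolve relationships within it.
Only Species A, Species C, Species K, Species P, and Species Y show the derived state '1' for Character 5, supporting them as a clade.
Character 6: derived state '1' in Species A, Species C, Species K, and Species Y only — synapomorphy for {Species A, Species C, Species K, Species Y}.
Most parsimonious ingroup topology: (Species H,((((Species K,Species C),Species Y),Species A),Species P)).
Species Y and Species K share a more recent common ancestor with each other than either does with Species P, so Species P is the least closely related of the three.

Species P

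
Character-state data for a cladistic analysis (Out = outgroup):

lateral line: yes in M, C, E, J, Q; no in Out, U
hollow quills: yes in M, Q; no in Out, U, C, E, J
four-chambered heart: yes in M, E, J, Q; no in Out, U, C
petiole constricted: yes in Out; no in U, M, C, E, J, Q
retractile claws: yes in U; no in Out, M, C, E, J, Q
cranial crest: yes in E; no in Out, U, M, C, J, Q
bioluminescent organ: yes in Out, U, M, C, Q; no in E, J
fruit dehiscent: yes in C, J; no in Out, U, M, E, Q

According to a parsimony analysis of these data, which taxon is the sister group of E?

J

Character polarity is set by the outgroup: the derived state is whichever differs from the outgroup's state, so for petiole constricted, bioluminescent organ the derived state is 'no', and for the remaining characters it is 'yes'.
Only C, E, J, M, and Q show the derived state 'yes' for lateral line, supporting them as a clade.
hollow quills: derived state 'yes' in M and Q only — synapomorphy for {M, Q}.
Only E, J, M, and Q show the derived state 'yes' for four-chambered heart, supporting them as a clade.
petiole constricted (derived state 'no') is shared by all ingroup taxa — unites the whole ingroup.
retractile claws (derived state 'yes') is unique to U (autapomorphy; uninformative for grouping).
cranial crest: derived state 'yes' in E only — an autapomorphy, so it tells us nothing about relationships among taxa.
bioluminescent organ (derived state 'no') is shared by E and J — a synapomorphy uniting that clade.
fruit dehiscent groups C and J, which is incompatible with the clades supported by the remaining characters; treating it as convergent (homoplasy) costs fewer steps than any alternative tree.
Most parsimonious ingroup topology: (U,(((M,Q),(E,J)),C)).
E and J form a cherry on this tree, so they are sister taxa.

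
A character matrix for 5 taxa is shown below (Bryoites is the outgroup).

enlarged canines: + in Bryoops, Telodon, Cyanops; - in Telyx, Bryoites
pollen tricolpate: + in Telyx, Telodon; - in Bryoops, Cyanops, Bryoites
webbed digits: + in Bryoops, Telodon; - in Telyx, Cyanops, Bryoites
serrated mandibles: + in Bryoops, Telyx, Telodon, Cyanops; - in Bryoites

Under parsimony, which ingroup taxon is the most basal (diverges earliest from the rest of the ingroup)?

The outgroup has state '-' for every character, so '+' is the derived state throughout.
Only Bryoops, Cyanops, and Telodon show the derived state '+' for enlarged canines, supporting them as a clade.
pollen tricolpate (state '+') occurs in Telodon and Telyx but conflicts with the nesting implied by the other characters — most parsimoniously interpreted as homoplasy.
webbed digits: derived state '+' in Bryoops and Telodon only — synapomorphy for {Bryoops, Telodon}.
serrated mandibles (derived state '+') is shared by all ingroup taxa — unites the whole ingroup.
Most parsimonious ingroup topology: ((Cyanops,(Bryoops,Telodon)),Telyx).
Telyx is sister to the clade containing all other ingroup taxa, so it is the earliest-diverging (most basal) ingroup lineage.

Telyx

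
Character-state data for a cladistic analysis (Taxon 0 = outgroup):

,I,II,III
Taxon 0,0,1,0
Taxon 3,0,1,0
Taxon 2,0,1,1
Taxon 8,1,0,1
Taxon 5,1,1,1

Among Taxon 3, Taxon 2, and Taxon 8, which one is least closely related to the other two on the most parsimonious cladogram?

Taxon 3

Character polarity is set by the outgroup: the derived state is whichever differs from the outgroup's state, so for II the derived state is '0', and for the remaining characters it is '1'.
I (derived state '1') is shared by Taxon 5 and Taxon 8 — a synapomorphy uniting that clade.
II (derived state '0') is unique to Taxon 8 (autapomorphy; uninformative for grouping).
III (derived state '1') is shared by Taxon 2, Taxon 5, and Taxon 8 — a synapomorphy uniting that clade.
Most parsimonious ingroup topology: (Taxon 3,(Taxon 2,(Taxon 8,Taxon 5))).
Taxon 2 and Taxon 8 share a more recent common ancestor with each other than either does with Taxon 3, so Taxon 3 is the least closely related of the three.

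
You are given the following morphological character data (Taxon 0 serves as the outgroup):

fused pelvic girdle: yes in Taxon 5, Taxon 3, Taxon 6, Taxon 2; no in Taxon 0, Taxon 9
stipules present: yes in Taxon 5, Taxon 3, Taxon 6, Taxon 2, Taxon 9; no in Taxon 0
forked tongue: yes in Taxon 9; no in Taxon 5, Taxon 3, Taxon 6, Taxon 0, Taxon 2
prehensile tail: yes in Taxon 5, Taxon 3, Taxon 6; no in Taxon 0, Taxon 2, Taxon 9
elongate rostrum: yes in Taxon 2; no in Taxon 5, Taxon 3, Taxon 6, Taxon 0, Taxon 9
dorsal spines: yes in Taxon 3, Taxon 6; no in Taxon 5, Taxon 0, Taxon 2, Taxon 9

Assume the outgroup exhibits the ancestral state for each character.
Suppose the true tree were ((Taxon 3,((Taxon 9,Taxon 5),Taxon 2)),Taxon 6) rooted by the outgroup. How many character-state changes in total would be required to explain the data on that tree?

10

Map each character onto ((Taxon 3,((Taxon 9,Taxon 5),Taxon 2)),Taxon 6) (rooted by Taxon 0) and count the minimum state changes it requires (Fitch parsimony):
fused pelvic girdle: 2; stipules present: 1; forked tongue: 1; prehensile tail: 3; elongate rostrum: 1; dorsal spines: 2.
Total tree length = 10.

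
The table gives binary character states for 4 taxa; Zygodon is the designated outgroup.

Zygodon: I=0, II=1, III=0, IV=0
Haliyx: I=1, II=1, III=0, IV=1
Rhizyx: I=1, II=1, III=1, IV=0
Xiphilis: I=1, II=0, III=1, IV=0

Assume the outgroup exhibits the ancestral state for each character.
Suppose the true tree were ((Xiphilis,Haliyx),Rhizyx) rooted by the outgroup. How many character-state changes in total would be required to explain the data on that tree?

Map each character onto ((Xiphilis,Haliyx),Rhizyx) (rooted by Zygodon) and count the minimum state changes it requires (Fitch parsimony):
I: 1; II: 1; III: 2; IV: 1.
Total tree length = 5.

5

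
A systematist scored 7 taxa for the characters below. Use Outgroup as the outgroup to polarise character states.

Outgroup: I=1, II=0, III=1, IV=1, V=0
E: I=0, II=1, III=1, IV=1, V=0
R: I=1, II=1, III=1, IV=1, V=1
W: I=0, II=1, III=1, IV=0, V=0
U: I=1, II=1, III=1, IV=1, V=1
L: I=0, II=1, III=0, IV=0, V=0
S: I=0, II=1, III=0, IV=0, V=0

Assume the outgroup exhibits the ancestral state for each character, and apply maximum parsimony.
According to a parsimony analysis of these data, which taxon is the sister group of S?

L

Character polarity is set by the outgroup: the derived state is whichever differs from the outgroup's state, so for I, III, IV the derived state is '0', and for the remaining characters it is '1'.
I (derived state '0') is shared by E, L, S, and W — a synapomorphy uniting that clade.
II (derived state '1') is shared by all ingroup taxa — unites the whole ingroup.
Only L and S show the derived state '0' for III, supporting them as a clade.
Only L, S, and W show the derived state '0' for IV, supporting them as a clade.
Only R and U show the derived state '1' for V, supporting them as a clade.
Most parsimonious ingroup topology: ((E,(W,(L,S))),(R,U)).
S and L form a cherry on this tree, so they are sister taxa.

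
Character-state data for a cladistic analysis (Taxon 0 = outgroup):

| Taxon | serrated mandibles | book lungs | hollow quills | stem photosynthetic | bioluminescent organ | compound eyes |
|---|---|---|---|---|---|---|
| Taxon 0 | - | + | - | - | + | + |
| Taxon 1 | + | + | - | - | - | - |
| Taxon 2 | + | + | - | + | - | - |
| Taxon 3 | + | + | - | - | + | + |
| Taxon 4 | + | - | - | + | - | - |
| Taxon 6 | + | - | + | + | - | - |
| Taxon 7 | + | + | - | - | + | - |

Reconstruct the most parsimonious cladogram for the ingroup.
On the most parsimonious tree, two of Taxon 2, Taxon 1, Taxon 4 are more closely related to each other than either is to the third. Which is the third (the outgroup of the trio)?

Taxon 1

Character polarity is set by the outgroup: the derived state is whichever differs from the outgroup's state, so for book lungs, bioluminescent organ, compound eyes the derived state is '-', and for the remaining characters it is '+'.
serrated mandibles (derived state '+') is shared by all ingroup taxa — unites the whole ingroup.
book lungs: derived state '-' in Taxon 4 and Taxon 6 only — synapomorphy for {Taxon 4, Taxon 6}.
hollow quills: derived state '+' in Taxon 6 only — an autapomorphy, so it tells us nothing about relationships among taxa.
Only Taxon 2, Taxon 4, and Taxon 6 show the derived state '+' for stem photosynthetic, supporting them as a clade.
bioluminescent organ: derived state '-' in Taxon 1, Taxon 2, Taxon 4, and Taxon 6 only — synapomorphy for {Taxon 1, Taxon 2, Taxon 4, Taxon 6}.
compound eyes (derived state '-') is shared by Taxon 1, Taxon 2, Taxon 4, Taxon 6, and Taxon 7 — a synapomorphy uniting that clade.
Most parsimonious ingroup topology: (((Taxon 1,(Taxon 2,(Taxon 4,Taxon 6))),Taxon 7),Taxon 3).
Taxon 2 and Taxon 4 share a more recent common ancestor with each other than either does with Taxon 1, so Taxon 1 is the least closely related of the three.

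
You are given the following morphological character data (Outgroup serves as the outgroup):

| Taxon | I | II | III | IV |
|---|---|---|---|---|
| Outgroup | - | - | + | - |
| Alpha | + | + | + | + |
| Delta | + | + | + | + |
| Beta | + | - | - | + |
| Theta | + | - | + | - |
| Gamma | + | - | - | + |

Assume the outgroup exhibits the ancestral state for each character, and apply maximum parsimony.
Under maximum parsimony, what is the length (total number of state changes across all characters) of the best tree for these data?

Character polarity is set by the outgroup: the derived state is whichever differs from the outgroup's state, so for III the derived state is '-', and for the remaining characters it is '+'.
I (derived state '+') is shared by all ingroup taxa — unites the whole ingroup.
II: derived state '+' in Alpha and Delta only — synapomorphy for {Alpha, Delta}.
III: derived state '-' in Beta and Gamma only — synapomorphy for {Beta, Gamma}.
IV (derived state '+') is shared by Alpha, Beta, Delta, and Gamma — a synapomorphy uniting that clade.
Most parsimonious ingroup topology: (((Alpha,Delta),(Beta,Gamma)),Theta).
Changes per character on this tree: I: 1; II: 1; III: 1; IV: 1.
Total = 4.

4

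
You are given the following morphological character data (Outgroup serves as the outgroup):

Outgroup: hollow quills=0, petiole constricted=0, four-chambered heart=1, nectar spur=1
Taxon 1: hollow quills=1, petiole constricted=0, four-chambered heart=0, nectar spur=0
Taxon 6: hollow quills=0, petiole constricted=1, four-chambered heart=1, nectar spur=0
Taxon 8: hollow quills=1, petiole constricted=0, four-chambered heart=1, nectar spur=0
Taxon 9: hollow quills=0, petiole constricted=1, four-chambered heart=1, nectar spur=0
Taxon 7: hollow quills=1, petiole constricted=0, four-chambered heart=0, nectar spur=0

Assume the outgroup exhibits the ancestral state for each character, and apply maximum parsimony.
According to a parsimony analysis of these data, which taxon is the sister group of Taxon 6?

Taxon 9

Character polarity is set by the outgroup: the derived state is whichever differs from the outgroup's state, so for four-chambered heart, nectar spur the derived state is '0', and for the remaining characters it is '1'.
hollow quills (derived state '1') is shared by Taxon 1, Taxon 7, and Taxon 8 — a synapomorphy uniting that clade.
petiole constricted (derived state '1') is shared by Taxon 6 and Taxon 9 — a synapomorphy uniting that clade.
Only Taxon 1 and Taxon 7 show the derived state '0' for four-chambered heart, supporting them as a clade.
nectar spur (derived state '0') is shared by all ingroup taxa — unites the whole ingroup.
Most parsimonious ingroup topology: (((Taxon 1,Taxon 7),Taxon 8),(Taxon 6,Taxon 9)).
Taxon 6 and Taxon 9 form a cherry on this tree, so they are sister taxa.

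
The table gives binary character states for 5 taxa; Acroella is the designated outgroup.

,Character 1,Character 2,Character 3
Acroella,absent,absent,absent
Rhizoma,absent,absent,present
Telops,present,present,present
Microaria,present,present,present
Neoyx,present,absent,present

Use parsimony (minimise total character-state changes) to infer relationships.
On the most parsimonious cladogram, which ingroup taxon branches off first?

The outgroup has state 'absent' for every character, so 'present' is the derived state throughout.
Only Microaria, Neoyx, and Telops show the derived state 'present' for Character 1, supporting them as a clade.
Character 2: derived state 'present' in Microaria and Telops only — synapomorphy for {Microaria, Telops}.
All ingroup taxa share the derived state 'present' for Character 3; it defines the ingroup but does not resolve relationships within it.
Most parsimonious ingroup topology: (Rhizoma,((Telops,Microaria),Neoyx)).
Rhizoma is sister to the clade containing all other ingroup taxa, so it is the earliest-diverging (most basal) ingroup lineage.

Rhizoma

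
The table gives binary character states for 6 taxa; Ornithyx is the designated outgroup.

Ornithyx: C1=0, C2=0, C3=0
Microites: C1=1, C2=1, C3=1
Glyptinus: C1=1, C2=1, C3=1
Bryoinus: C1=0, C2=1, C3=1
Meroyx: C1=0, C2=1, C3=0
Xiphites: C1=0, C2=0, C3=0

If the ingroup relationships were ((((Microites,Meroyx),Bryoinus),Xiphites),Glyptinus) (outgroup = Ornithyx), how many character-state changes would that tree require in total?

7

Map each character onto ((((Microites,Meroyx),Bryoinus),Xiphites),Glyptinus) (rooted by Ornithyx) and count the minimum state changes it requires (Fitch parsimony):
C1: 2; C2: 2; C3: 3.
Total tree length = 7.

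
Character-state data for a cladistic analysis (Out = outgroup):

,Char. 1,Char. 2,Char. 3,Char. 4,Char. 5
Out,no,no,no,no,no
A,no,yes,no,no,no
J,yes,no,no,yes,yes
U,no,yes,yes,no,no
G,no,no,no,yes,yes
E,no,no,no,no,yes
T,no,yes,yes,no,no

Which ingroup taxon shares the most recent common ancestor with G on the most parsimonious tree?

The outgroup has state 'no' for every character, so 'yes' is the derived state throughout.
Char. 1: derived state 'yes' in J only — an autapomorphy, so it tells us nothing about relationships among taxa.
Char. 2: derived state 'yes' in A, T, and U only — synapomorphy for {A, T, U}.
Only T and U show the derived state 'yes' for Char. 3, supporting them as a clade.
Char. 4: derived state 'yes' in G and J only — synapomorphy for {G, J}.
Char. 5 (derived state 'yes') is shared by E, G, and J — a synapomorphy uniting that clade.
Most parsimonious ingroup topology: ((A,(U,T)),((J,G),E)).
G and J form a cherry on this tree, so they are sister taxa.

J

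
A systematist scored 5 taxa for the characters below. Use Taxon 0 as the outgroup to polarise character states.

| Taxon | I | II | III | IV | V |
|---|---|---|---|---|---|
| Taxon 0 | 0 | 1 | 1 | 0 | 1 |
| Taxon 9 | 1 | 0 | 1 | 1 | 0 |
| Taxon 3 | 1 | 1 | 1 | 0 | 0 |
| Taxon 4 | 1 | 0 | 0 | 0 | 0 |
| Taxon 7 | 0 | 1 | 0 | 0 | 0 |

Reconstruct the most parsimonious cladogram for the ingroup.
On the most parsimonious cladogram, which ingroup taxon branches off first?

Taxon 7

Character polarity is set by the outgroup: the derived state is whichever differs from the outgroup's state, so for II, III, V the derived state is '0', and for the remaining characters it is '1'.
I: derived state '1' in Taxon 3, Taxon 4, and Taxon 9 only — synapomorphy for {Taxon 3, Taxon 4, Taxon 9}.
Only Taxon 4 and Taxon 9 show the derived state '0' for II, supporting them as a clade.
III (state '0') occurs in Taxon 4 and Taxon 7 but conflicts with the nesting implied by the other characters — most parsimoniously interpreted as homoplasy.
IV: derived state '1' in Taxon 9 only — an autapomorphy, so it tells us nothing about relationships among taxa.
V (derived state '0') is shared by all ingroup taxa — unites the whole ingroup.
Most parsimonious ingroup topology: (((Taxon 9,Taxon 4),Taxon 3),Taxon 7).
Taxon 7 is sister to the clade containing all other ingroup taxa, so it is the earliest-diverging (most basal) ingroup lineage.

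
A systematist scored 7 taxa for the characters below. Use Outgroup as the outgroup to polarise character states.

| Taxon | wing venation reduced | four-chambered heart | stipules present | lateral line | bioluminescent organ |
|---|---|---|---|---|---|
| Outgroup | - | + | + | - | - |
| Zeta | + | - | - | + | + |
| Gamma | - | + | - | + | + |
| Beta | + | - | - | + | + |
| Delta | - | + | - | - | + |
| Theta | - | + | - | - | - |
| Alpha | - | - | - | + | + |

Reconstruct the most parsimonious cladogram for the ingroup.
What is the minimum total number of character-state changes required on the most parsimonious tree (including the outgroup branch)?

Character polarity is set by the outgroup: the derived state is whichever differs from the outgroup's state, so for four-chambered heart, stipules present the derived state is '-', and for the remaining characters it is '+'.
wing venation reduced: derived state '+' in Beta and Zeta only — synapomorphy for {Beta, Zeta}.
Only Alpha, Beta, and Zeta show the derived state '-' for four-chambered heart, supporting them as a clade.
stipules present (derived state '-') is shared by all ingroup taxa — unites the whole ingroup.
Only Alpha, Beta, Gamma, and Zeta show the derived state '+' for lateral line, supporting them as a clade.
Only Alpha, Beta, Delta, Gamma, and Zeta show the derived state '+' for bioluminescent organ, supporting them as a clade.
Most parsimonious ingroup topology: (((((Zeta,Beta),Alpha),Gamma),Delta),Theta).
Changes per character on this tree: wing venation reduced: 1; four-chambered heart: 1; stipules present: 1; lateral line: 1; bioluminescent organ: 1.
Total = 5.

5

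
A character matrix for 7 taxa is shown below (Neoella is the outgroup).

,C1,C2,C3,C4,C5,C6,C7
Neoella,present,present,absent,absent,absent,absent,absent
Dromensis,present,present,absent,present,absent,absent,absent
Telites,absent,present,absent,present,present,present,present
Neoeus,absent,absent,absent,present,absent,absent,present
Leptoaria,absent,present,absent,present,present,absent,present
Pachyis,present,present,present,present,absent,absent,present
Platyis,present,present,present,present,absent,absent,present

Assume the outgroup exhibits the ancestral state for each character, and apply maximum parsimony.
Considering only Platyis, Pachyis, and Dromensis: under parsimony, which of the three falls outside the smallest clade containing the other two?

Character polarity is set by the outgroup: the derived state is whichever differs from the outgroup's state, so for C1, C2 the derived state is 'absent', and for the remaining characters it is 'present'.
Only Leptoaria, Neoeus, and Telites show the derived state 'absent' for C1, supporting them as a clade.
C2 (derived state 'absent') is unique to Neoeus (autapomorphy; uninformative for grouping).
C3 (derived state 'present') is shared by Pachyis and Platyis — a synapomorphy uniting that clade.
C4 (derived state 'present') is shared by all ingroup taxa — unites the whole ingroup.
C5: derived state 'present' in Leptoaria and Telites only — synapomorphy for {Leptoaria, Telites}.
C6: derived state 'present' in Telites only — an autapomorphy, so it tells us nothing about relationships among taxa.
C7: derived state 'present' in Leptoaria, Neoeus, Pachyis, Platyis, and Telites only — synapomorphy for {Leptoaria, Neoeus, Pachyis, Platyis, Telites}.
Most parsimonious ingroup topology: (Dromensis,(((Telites,Leptoaria),Neoeus),(Pachyis,Platyis))).
Pachyis and Platyis share a more recent common ancestor with each other than either does with Dromensis, so Dromensis is the least closely related of the three.

Dromensis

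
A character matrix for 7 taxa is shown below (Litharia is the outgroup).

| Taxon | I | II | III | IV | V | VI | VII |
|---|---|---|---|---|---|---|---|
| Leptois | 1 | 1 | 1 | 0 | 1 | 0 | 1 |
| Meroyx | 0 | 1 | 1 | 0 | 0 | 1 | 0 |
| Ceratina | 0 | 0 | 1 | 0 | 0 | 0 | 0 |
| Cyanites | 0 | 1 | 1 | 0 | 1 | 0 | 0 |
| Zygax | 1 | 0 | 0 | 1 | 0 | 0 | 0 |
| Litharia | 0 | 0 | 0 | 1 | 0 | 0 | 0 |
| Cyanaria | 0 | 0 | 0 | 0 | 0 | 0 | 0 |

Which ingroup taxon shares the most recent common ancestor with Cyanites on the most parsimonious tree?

Character polarity is set by the outgroup: the derived state is whichever differs from the outgroup's state, so for IV the derived state is '0', and for the remaining characters it is '1'.
I groups Leptois and Zygax, which is incompatible with the clades supported by the remaining characters; treating it as convergent (homoplasy) costs fewer steps than any alternative tree.
II (derived state '1') is shared by Cyanites, Leptois, and Meroyx — a synapomorphy uniting that clade.
III (derived state '1') is shared by Ceratina, Cyanites, Leptois, and Meroyx — a synapomorphy uniting that clade.
Only Ceratina, Cyanaria, Cyanites, Leptois, and Meroyx show the derived state '0' for IV, supporting them as a clade.
V (derived state '1') is shared by Cyanites and Leptois — a synapomorphy uniting that clade.
VI: derived state '1' in Meroyx only — an autapomorphy, so it tells us nothing about relationships among taxa.
VII (derived state '1') is unique to Leptois (autapomorphy; uninformative for grouping).
Most parsimonious ingroup topology: ((Cyanaria,((Meroyx,(Leptois,Cyanites)),Ceratina)),Zygax).
Cyanites and Leptois form a cherry on this tree, so they are sister taxa.

Leptois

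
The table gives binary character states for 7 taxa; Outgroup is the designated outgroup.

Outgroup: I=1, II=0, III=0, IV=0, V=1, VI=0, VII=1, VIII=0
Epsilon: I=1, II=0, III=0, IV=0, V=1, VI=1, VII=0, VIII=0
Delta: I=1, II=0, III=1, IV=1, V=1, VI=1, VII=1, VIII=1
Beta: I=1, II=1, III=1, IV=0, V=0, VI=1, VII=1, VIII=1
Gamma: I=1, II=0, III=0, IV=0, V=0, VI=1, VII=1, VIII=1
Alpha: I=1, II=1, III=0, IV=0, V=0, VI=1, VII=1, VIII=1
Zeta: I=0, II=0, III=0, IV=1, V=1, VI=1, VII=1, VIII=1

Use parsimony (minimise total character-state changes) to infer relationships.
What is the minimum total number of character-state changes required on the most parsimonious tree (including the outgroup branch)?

9

Character polarity is set by the outgroup: the derived state is whichever differs from the outgroup's state, so for I, V, VII the derived state is '0', and for the remaining characters it is '1'.
I (derived state '0') is unique to Zeta (autapomorphy; uninformative for grouping).
II (derived state '1') is shared by Alpha and Beta — a synapomorphy uniting that clade.
III (state '1') occurs in Beta and Delta but conflicts with the nesting implied by the other characters — most parsimoniously interpreted as homoplasy.
IV (derived state '1') is shared by Delta and Zeta — a synapomorphy uniting that clade.
V (derived state '0') is shared by Alpha, Beta, and Gamma — a synapomorphy uniting that clade.
VI (derived state '1') is shared by all ingroup taxa — unites the whole ingroup.
VII: derived state '0' in Epsilon only — an autapomorphy, so it tells us nothing about relationships among taxa.
Only Alpha, Beta, Delta, Gamma, and Zeta show the derived state '1' for VIII, supporting them as a clade.
Most parsimonious ingroup topology: (Epsilon,((Delta,Zeta),((Beta,Alpha),Gamma))).
Changes per character on this tree: I: 1; II: 1; III: 2; IV: 1; V: 1; VI: 1; VII: 1; VIII: 1.
Total = 9.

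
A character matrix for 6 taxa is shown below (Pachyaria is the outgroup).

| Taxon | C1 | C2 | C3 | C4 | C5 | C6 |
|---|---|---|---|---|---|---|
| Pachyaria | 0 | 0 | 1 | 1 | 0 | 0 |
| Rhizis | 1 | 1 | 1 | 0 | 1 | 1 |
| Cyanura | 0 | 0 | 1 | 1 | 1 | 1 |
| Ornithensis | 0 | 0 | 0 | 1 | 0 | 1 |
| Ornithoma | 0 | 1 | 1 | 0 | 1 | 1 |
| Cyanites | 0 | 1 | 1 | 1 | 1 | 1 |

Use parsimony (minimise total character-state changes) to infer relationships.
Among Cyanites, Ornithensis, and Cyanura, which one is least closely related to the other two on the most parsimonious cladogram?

Character polarity is set by the outgroup: the derived state is whichever differs from the outgroup's state, so for C3, C4 the derived state is '0', and for the remaining characters it is '1'.
C1: derived state '1' in Rhizis only — an autapomorphy, so it tells us nothing about relationships among taxa.
C2 (derived state '1') is shared by Cyanites, Ornithoma, and Rhizis — a synapomorphy uniting that clade.
C3 (derived state '0') is unique to Ornithensis (autapomorphy; uninformative for grouping).
Only Ornithoma and Rhizis show the derived state '0' for C4, supporting them as a clade.
C5 (derived state '1') is shared by Cyanites, Cyanura, Ornithoma, and Rhizis — a synapomorphy uniting that clade.
C6 (derived state '1') is shared by all ingroup taxa — unites the whole ingroup.
Most parsimonious ingroup topology: ((((Rhizis,Ornithoma),Cyanites),Cyanura),Ornithensis).
Cyanites and Cyanura share a more recent common ancestor with each other than either does with Ornithensis, so Ornithensis is the least closely related of the three.

Ornithensis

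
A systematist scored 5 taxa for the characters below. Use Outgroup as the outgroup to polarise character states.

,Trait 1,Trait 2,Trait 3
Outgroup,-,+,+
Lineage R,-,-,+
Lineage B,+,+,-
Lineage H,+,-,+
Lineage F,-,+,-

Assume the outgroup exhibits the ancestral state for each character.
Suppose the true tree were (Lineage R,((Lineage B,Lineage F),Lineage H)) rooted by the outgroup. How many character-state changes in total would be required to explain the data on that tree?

Map each character onto (Lineage R,((Lineage B,Lineage F),Lineage H)) (rooted by Outgroup) and count the minimum state changes it requires (Fitch parsimony):
Trait 1: 2; Trait 2: 2; Trait 3: 1.
Total tree length = 5.

5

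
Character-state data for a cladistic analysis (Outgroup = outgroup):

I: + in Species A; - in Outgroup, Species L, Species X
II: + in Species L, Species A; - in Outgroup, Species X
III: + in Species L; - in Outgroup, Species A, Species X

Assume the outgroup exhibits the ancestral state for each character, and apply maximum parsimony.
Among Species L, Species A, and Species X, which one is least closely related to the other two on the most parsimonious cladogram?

Species X

The outgroup has state '-' for every character, so '+' is the derived state throughout.
I: derived state '+' in Species A only — an autapomorphy, so it tells us nothing about relationships among taxa.
II (derived state '+') is shared by Species A and Species L — a synapomorphy uniting that clade.
III (derived state '+') is unique to Species L (autapomorphy; uninformative for grouping).
Most parsimonious ingroup topology: ((Species L,Species A),Species X).
Species L and Species A share a more recent common ancestor with each other than either does with Species X, so Species X is the least closely related of the three.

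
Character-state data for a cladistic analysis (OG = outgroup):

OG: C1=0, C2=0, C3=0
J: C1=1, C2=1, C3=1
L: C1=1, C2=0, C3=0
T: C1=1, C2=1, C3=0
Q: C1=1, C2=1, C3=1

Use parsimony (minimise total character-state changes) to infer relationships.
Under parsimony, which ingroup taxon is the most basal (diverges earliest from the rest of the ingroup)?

L

The outgroup has state '0' for every character, so '1' is the derived state throughout.
All ingroup taxa share the derived state '1' for C1; it defines the ingroup but does not resolve relationships within it.
C2 (derived state '1') is shared by J, Q, and T — a synapomorphy uniting that clade.
C3 (derived state '1') is shared by J and Q — a synapomorphy uniting that clade.
Most parsimonious ingroup topology: (((J,Q),T),L).
L is sister to the clade containing all other ingroup taxa, so it is the earliest-diverging (most basal) ingroup lineage.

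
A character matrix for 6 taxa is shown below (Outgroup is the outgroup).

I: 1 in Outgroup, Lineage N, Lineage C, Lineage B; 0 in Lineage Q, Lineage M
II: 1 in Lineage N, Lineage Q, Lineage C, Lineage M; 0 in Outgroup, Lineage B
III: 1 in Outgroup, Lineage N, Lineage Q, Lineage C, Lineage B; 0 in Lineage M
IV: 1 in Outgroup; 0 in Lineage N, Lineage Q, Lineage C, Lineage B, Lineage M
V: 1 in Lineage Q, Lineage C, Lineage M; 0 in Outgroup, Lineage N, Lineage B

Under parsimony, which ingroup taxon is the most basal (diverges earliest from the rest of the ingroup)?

Lineage B

Character polarity is set by the outgroup: the derived state is whichever differs from the outgroup's state, so for I, III, IV the derived state is '0', and for the remaining characters it is '1'.
Only Lineage M and Lineage Q show the derived state '0' for I, supporting them as a clade.
II: derived state '1' in Lineage C, Lineage M, Lineage N, and Lineage Q only — synapomorphy for {Lineage C, Lineage M, Lineage N, Lineage Q}.
III: derived state '0' in Lineage M only — an autapomorphy, so it tells us nothing about relationships among taxa.
All ingroup taxa share the derived state '0' for IV; it defines the ingroup but does not resolve relationships within it.
Only Lineage C, Lineage M, and Lineage Q show the derived state '1' for V, supporting them as a clade.
Most parsimonious ingroup topology: ((Lineage N,((Lineage Q,Lineage M),Lineage C)),Lineage B).
Lineage B is sister to the clade containing all other ingroup taxa, so it is the earliest-diverging (most basal) ingroup lineage.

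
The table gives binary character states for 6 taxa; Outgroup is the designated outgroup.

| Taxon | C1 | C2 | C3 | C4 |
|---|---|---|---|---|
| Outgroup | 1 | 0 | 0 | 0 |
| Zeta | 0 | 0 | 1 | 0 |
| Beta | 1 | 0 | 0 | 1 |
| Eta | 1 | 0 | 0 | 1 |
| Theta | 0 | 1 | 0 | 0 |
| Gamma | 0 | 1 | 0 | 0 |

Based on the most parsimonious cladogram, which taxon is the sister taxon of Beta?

Eta

Character polarity is set by the outgroup: the derived state is whichever differs from the outgroup's state, so for C1 the derived state is '0', and for the remaining characters it is '1'.
Only Gamma, Theta, and Zeta show the derived state '0' for C1, supporting them as a clade.
C2 (derived state '1') is shared by Gamma and Theta — a synapomorphy uniting that clade.
C3 (derived state '1') is unique to Zeta (autapomorphy; uninformative for grouping).
Only Beta and Eta show the derived state '1' for C4, supporting them as a clade.
Most parsimonious ingroup topology: ((Zeta,(Theta,Gamma)),(Beta,Eta)).
Beta and Eta form a cherry on this tree, so they are sister taxa.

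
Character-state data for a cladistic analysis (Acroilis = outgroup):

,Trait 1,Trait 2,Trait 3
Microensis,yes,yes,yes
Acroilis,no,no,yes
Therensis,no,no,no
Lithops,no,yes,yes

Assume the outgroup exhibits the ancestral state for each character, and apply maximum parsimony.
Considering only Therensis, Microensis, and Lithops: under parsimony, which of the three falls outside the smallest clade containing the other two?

Character polarity is set by the outgroup: the derived state is whichever differs from the outgroup's state, so for Trait 3 the derived state is 'no', and for the remaining characters it is 'yes'.
Trait 1 (derived state 'yes') is unique to Microensis (autapomorphy; uninformative for grouping).
Trait 2 (derived state 'yes') is shared by Lithops and Microensis — a synapomorphy uniting that clade.
Trait 3 (derived state 'no') is unique to Therensis (autapomorphy; uninformative for grouping).
Most parsimonious ingroup topology: (Therensis,(Microensis,Lithops)).
Lithops and Microensis share a more recent common ancestor with each other than either does with Therensis, so Therensis is the least closely related of the three.

Therensis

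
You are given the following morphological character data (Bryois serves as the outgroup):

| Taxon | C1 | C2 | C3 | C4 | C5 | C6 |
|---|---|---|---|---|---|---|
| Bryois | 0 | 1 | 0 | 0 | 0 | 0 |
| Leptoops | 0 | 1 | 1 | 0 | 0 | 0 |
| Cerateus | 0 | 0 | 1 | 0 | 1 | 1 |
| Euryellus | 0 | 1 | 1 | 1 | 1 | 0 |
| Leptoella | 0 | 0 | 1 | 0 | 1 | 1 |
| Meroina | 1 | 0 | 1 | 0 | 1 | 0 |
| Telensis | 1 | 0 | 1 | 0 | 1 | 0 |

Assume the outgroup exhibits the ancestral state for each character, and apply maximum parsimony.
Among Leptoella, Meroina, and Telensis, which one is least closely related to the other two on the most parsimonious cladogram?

Character polarity is set by the outgroup: the derived state is whichever differs from the outgroup's state, so for C2 the derived state is '0', and for the remaining characters it is '1'.
C1: derived state '1' in Meroina and Telensis only — synapomorphy for {Meroina, Telensis}.
C2: derived state '0' in Cerateus, Leptoella, Meroina, and Telensis only — synapomorphy for {Cerateus, Leptoella, Meroina, Telensis}.
All ingroup taxa share the derived state '1' for C3; it defines the ingroup but does not resolve relationships within it.
C4: derived state '1' in Euryellus only — an autapomorphy, so it tells us nothing about relationships among taxa.
C5: derived state '1' in Cerateus, Euryellus, Leptoella, Meroina, and Telensis only — synapomorphy for {Cerateus, Euryellus, Leptoella, Meroina, Telensis}.
C6 (derived state '1') is shared by Cerateus and Leptoella — a synapomorphy uniting that clade.
Most parsimonious ingroup topology: (Leptoops,(((Cerateus,Leptoella),(Meroina,Telensis)),Euryellus)).
Meroina and Telensis share a more recent common ancestor with each other than either does with Leptoella, so Leptoella is the least closely related of the three.

Leptoella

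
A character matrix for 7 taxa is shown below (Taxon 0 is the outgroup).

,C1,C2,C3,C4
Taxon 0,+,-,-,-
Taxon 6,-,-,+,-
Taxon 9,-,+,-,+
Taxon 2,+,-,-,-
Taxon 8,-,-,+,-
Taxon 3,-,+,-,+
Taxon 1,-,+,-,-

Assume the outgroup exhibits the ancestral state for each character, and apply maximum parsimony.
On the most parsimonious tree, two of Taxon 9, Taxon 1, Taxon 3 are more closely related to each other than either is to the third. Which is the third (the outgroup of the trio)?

Taxon 1

Character polarity is set by the outgroup: the derived state is whichever differs from the outgroup's state, so for C1 the derived state is '-', and for the remaining characters it is '+'.
C1: derived state '-' in Taxon 1, Taxon 3, Taxon 6, Taxon 8, and Taxon 9 only — synapomorphy for {Taxon 1, Taxon 3, Taxon 6, Taxon 8, Taxon 9}.
C2 (derived state '+') is shared by Taxon 1, Taxon 3, and Taxon 9 — a synapomorphy uniting that clade.
C3 (derived state '+') is shared by Taxon 6 and Taxon 8 — a synapomorphy uniting that clade.
Only Taxon 3 and Taxon 9 show the derived state '+' for C4, supporting them as a clade.
Most parsimonious ingroup topology: (((Taxon 6,Taxon 8),((Taxon 9,Taxon 3),Taxon 1)),Taxon 2).
Taxon 3 and Taxon 9 share a more recent common ancestor with each other than either does with Taxon 1, so Taxon 1 is the least closely related of the three.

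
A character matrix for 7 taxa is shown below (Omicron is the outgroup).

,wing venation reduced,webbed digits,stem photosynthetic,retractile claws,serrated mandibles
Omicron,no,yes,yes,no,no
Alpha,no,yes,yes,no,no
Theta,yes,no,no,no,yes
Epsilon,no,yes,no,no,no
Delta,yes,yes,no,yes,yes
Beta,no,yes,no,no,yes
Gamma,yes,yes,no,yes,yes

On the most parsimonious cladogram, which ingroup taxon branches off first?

Character polarity is set by the outgroup: the derived state is whichever differs from the outgroup's state, so for webbed digits, stem photosynthetic the derived state is 'no', and for the remaining characters it is 'yes'.
wing venation reduced (derived state 'yes') is shared by Delta, Gamma, and Theta — a synapomorphy uniting that clade.
webbed digits (derived state 'no') is unique to Theta (autapomorphy; uninformative for grouping).
stem photosynthetic: derived state 'no' in Beta, Delta, Epsilon, Gamma, and Theta only — synapomorphy for {Beta, Delta, Epsilon, Gamma, Theta}.
retractile claws: derived state 'yes' in Delta and Gamma only — synapomorphy for {Delta, Gamma}.
serrated mandibles: derived state 'yes' in Beta, Delta, Gamma, and Theta only — synapomorphy for {Beta, Delta, Gamma, Theta}.
Most parsimonious ingroup topology: (Alpha,(((Theta,(Delta,Gamma)),Beta),Epsilon)).
Alpha is sister to the clade containing all other ingroup taxa, so it is the earliest-diverging (most basal) ingroup lineage.

Alpha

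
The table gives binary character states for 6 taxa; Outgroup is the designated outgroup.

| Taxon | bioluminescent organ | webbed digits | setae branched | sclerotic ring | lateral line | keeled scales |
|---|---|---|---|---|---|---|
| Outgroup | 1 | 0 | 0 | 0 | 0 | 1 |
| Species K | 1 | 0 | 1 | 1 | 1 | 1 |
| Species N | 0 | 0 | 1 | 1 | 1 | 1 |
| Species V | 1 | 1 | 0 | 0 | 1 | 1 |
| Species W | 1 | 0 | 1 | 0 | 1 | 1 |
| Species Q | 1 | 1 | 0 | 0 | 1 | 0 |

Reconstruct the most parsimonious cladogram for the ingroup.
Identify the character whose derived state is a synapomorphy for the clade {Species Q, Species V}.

webbed digits

Character polarity is set by the outgroup: the derived state is whichever differs from the outgroup's state, so for bioluminescent organ, keeled scales the derived state is '0', and for the remaining characters it is '1'.
bioluminescent organ (derived state '0') is unique to Species N (autapomorphy; uninformative for grouping).
webbed digits (derived state '1') is shared by Species Q and Species V — a synapomorphy uniting that clade.
setae branched (derived state '1') is shared by Species K, Species N, and Species W — a synapomorphy uniting that clade.
Only Species K and Species N show the derived state '1' for sclerotic ring, supporting them as a clade.
All ingroup taxa share the derived state '1' for lateral line; it defines the ingroup but does not resolve relationships within it.
keeled scales (derived state '0') is unique to Species Q (autapomorphy; uninformative for grouping).
Most parsimonious ingroup topology: (((Species K,Species N),Species W),(Species V,Species Q)).
The clade {Species Q, Species V} is supported by webbed digits: its derived state '1' occurs in exactly those taxa and in no other taxon (including the outgroup).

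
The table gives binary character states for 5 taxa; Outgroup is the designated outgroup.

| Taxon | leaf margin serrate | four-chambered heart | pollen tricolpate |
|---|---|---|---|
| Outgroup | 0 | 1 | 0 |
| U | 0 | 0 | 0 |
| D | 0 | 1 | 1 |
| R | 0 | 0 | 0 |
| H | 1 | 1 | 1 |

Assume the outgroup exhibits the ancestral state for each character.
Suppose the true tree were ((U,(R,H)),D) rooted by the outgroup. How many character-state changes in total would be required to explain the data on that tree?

Map each character onto ((U,(R,H)),D) (rooted by Outgroup) and count the minimum state changes it requires (Fitch parsimony):
leaf margin serrate: 1; four-chambered heart: 2; pollen tricolpate: 2.
Total tree length = 5.

5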